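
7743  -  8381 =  - 638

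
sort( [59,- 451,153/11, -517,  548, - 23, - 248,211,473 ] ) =[ - 517, - 451, - 248, - 23, 153/11, 59,211,473,548 ] 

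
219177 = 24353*9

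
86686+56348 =143034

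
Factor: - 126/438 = -21/73= -3^1*7^1*73^( - 1) 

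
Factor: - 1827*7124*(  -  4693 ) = 2^2*3^2*7^1*13^2*19^2*29^1*137^1 = 61081966764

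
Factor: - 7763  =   - 7^1*1109^1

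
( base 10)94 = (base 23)42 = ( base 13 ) 73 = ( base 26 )3G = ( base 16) 5E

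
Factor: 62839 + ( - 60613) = 2226=2^1 * 3^1*7^1*53^1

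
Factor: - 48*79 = - 2^4*3^1*79^1= - 3792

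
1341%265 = 16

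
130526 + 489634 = 620160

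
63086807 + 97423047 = 160509854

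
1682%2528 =1682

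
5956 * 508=3025648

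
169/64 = 169/64 = 2.64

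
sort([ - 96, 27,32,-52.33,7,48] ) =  [ - 96, - 52.33,7, 27,32,48 ] 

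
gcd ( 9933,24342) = 3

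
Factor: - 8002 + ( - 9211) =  - 7^1*2459^1 = - 17213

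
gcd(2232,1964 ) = 4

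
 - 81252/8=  - 10157 + 1/2= - 10156.50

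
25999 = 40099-14100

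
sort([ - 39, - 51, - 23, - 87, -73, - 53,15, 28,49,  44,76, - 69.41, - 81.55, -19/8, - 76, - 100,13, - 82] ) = [ - 100, - 87,  -  82, -81.55, - 76,-73,  -  69.41, - 53,  -  51, - 39 ,  -  23, - 19/8,13, 15,28,44, 49, 76 ]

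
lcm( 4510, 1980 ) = 81180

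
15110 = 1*15110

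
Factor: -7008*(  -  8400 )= 2^9*3^2*5^2*7^1*73^1=58867200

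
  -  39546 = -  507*78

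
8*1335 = 10680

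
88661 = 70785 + 17876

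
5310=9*590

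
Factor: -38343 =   -  3^1*12781^1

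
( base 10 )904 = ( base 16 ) 388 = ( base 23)1G7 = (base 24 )1DG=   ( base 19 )29B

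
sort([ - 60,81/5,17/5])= [ - 60, 17/5,81/5]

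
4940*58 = 286520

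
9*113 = 1017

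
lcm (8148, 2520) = 244440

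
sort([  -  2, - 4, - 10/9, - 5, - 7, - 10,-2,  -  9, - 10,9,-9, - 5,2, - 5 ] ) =[ -10, - 10, - 9, - 9, - 7,-5,-5,-5,-4, - 2 , - 2, - 10/9,  2, 9 ]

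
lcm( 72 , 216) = 216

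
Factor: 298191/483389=3^1*99397^1*483389^( - 1) 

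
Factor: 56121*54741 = 3072119661 = 3^2*13^1*71^1*257^1*1439^1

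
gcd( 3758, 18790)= 3758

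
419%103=7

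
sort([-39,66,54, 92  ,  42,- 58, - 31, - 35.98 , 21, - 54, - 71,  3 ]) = [ - 71, - 58, - 54, - 39, - 35.98, - 31,3, 21,42, 54, 66,92]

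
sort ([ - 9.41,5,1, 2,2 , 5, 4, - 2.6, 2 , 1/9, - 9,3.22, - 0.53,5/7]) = [-9.41, - 9, - 2.6, - 0.53, 1/9, 5/7,1,2,2,2, 3.22,4,5, 5] 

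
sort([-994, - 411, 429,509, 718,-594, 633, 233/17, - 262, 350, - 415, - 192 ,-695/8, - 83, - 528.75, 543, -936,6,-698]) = [ - 994, - 936,-698 ,-594, - 528.75 , -415,-411, - 262,-192,  -  695/8,- 83, 6,233/17,350, 429,  509, 543, 633, 718 ] 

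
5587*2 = 11174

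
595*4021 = 2392495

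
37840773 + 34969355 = 72810128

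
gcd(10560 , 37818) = 66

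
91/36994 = 91/36994 = 0.00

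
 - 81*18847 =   -  1526607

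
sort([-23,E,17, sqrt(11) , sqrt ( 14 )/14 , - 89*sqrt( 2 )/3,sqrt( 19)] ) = [ - 89 * sqrt( 2) /3, - 23, sqrt( 14 )/14, E , sqrt( 11), sqrt( 19) , 17] 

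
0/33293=0 = 0.00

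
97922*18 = 1762596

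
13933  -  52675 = -38742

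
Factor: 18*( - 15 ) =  - 2^1*3^3*5^1 = - 270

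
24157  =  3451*7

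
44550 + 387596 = 432146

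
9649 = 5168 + 4481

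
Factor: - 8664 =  - 2^3*3^1 *19^2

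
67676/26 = 33838/13 = 2602.92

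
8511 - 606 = 7905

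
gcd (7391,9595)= 19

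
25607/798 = 32 + 71/798 = 32.09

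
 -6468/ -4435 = 1 + 2033/4435 = 1.46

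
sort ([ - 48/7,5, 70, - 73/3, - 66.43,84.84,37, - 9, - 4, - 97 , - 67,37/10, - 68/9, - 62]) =[ - 97, - 67, - 66.43,-62, - 73/3, - 9, - 68/9, - 48/7 , - 4,37/10, 5 , 37, 70, 84.84 ]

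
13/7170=13/7170= 0.00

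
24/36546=4/6091= 0.00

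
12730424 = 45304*281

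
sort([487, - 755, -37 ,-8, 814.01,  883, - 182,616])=[ - 755,-182, - 37, - 8,487, 616, 814.01,883]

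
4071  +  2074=6145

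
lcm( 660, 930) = 20460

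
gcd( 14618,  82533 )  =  1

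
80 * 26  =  2080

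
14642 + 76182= 90824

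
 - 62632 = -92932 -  - 30300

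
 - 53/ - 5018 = 53/5018= 0.01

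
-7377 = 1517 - 8894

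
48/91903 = 48/91903 = 0.00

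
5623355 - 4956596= 666759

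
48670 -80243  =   - 31573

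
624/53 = 624/53  =  11.77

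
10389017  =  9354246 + 1034771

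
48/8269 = 48/8269 =0.01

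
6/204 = 1/34 = 0.03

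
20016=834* 24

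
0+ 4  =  4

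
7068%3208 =652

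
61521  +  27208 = 88729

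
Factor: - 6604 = -2^2*13^1*127^1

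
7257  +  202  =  7459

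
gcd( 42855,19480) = 5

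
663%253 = 157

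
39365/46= 39365/46 = 855.76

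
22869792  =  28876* 792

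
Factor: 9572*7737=74058564 = 2^2 * 3^1*2393^1 * 2579^1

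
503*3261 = 1640283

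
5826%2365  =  1096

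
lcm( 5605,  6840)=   403560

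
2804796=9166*306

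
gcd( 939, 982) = 1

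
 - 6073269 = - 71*85539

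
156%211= 156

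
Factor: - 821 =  - 821^1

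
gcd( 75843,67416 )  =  8427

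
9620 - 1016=8604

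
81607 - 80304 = 1303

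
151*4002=604302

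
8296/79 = 8296/79 = 105.01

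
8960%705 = 500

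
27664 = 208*133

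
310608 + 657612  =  968220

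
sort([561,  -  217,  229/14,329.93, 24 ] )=[-217,  229/14, 24,329.93,561 ]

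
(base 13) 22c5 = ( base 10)4893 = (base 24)8BL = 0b1001100011101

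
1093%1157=1093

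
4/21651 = 4/21651 = 0.00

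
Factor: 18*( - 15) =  - 270  =  -2^1*3^3*5^1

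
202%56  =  34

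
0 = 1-1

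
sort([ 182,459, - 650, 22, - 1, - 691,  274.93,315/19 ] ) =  [-691, - 650, - 1,315/19,22, 182,274.93,  459 ]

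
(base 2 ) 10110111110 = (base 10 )1470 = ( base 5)21340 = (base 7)4200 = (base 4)112332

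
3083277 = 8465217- 5381940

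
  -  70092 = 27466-97558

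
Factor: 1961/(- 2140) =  - 2^(-2 )*5^( - 1 )*37^1*53^1*107^( -1 )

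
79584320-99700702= - 20116382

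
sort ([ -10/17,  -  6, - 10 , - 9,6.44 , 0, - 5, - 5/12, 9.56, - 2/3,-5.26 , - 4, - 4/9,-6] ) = [ - 10,  -  9,  -  6, - 6,-5.26, - 5, - 4, - 2/3, - 10/17, - 4/9, - 5/12, 0,6.44, 9.56] 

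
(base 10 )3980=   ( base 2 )111110001100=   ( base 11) 2a99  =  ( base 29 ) 4L7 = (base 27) 5cb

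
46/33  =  1+13/33 = 1.39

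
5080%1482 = 634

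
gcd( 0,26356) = 26356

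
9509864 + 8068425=17578289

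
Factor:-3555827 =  - 11^2*29387^1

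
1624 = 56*29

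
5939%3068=2871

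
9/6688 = 9/6688=0.00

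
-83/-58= 83/58 = 1.43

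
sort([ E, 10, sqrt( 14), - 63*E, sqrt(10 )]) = [ - 63*E, E, sqrt ( 10),  sqrt(14 ), 10] 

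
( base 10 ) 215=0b11010111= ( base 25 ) 8f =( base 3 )21222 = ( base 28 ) 7j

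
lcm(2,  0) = 0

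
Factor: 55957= 11^1*5087^1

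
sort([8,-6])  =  [ - 6,8]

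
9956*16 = 159296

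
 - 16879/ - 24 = 16879/24 =703.29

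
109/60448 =109/60448 = 0.00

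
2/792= 1/396 = 0.00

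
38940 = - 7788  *( - 5)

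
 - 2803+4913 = 2110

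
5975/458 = 13+ 21/458 = 13.05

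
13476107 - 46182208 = - 32706101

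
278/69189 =278/69189 = 0.00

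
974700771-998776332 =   -  24075561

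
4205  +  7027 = 11232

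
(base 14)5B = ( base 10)81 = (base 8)121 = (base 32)2H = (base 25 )36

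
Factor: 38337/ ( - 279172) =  - 2^( - 2 )*3^1  *  13^1 *71^( - 1) = - 39/284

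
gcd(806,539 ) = 1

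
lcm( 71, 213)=213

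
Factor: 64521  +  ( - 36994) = 27527^1  =  27527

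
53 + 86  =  139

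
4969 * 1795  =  8919355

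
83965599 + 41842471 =125808070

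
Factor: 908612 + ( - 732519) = 293^1*601^1 = 176093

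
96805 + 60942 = 157747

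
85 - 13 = 72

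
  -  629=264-893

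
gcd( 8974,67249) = 7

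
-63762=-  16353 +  - 47409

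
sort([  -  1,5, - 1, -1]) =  [ - 1,-1,-1,5]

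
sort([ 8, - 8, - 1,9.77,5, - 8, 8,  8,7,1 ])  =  [ - 8,-8,-1, 1,5, 7,8,  8, 8,9.77]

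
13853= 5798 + 8055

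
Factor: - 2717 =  - 11^1 * 13^1*19^1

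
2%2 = 0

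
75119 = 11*6829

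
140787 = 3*46929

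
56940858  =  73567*774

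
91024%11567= 10055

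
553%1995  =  553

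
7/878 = 7/878 = 0.01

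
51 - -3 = 54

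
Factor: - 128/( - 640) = 5^( - 1 )  =  1/5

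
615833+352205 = 968038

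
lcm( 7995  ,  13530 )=175890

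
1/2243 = 1/2243 = 0.00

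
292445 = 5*58489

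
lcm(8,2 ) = 8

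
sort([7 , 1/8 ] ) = [ 1/8,  7 ] 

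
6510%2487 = 1536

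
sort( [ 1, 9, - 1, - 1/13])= [ - 1, - 1/13, 1,9 ]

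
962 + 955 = 1917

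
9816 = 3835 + 5981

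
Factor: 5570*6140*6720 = 2^9*3^1*5^3*7^1 * 307^1*557^1 = 229822656000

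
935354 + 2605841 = 3541195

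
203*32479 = 6593237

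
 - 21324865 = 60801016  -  82125881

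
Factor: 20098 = 2^1*13^1 * 773^1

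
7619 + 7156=14775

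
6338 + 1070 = 7408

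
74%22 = 8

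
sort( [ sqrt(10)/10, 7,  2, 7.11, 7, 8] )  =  [sqrt( 10)/10,2, 7,  7, 7.11, 8] 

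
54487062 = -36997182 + 91484244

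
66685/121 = 66685/121= 551.12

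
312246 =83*3762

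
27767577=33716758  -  5949181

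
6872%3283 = 306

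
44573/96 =464 + 29/96 = 464.30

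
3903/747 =5 + 56/249 = 5.22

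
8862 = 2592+6270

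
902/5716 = 451/2858 = 0.16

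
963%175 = 88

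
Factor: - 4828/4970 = -2^1*5^( - 1 )*7^(-1 )*17^1 =-34/35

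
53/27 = 1+26/27 = 1.96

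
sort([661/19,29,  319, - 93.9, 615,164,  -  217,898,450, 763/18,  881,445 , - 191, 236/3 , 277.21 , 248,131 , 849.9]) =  [ - 217, -191,-93.9,29, 661/19,763/18,236/3,  131, 164,248,  277.21 , 319, 445 , 450, 615,849.9,  881,898]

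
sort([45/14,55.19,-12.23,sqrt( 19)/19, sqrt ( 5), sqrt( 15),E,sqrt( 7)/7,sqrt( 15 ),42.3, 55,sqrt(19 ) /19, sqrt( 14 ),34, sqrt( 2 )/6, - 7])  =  [-12.23,-7, sqrt (19)/19,sqrt(19 )/19, sqrt( 2)/6, sqrt( 7)/7, sqrt( 5),  E,45/14, sqrt(  14),sqrt( 15),sqrt(15 ),34,42.3,55, 55.19] 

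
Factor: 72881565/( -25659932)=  - 2^(-2)*3^1*5^1*41^ ( - 1 )*47^( - 1)*281^1*3329^( - 1)*17291^1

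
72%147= 72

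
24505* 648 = 15879240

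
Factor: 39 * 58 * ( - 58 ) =  -  2^2 * 3^1 *13^1*29^2 = - 131196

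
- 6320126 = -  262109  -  6058017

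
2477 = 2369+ 108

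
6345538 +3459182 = 9804720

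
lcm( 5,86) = 430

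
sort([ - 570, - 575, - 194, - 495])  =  [-575, - 570, - 495,-194] 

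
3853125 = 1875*2055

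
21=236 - 215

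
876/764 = 219/191 = 1.15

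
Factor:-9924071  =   - 9924071^1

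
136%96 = 40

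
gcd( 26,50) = 2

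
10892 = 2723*4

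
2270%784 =702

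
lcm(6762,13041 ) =182574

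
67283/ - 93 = -67283/93 = - 723.47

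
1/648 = 1/648 = 0.00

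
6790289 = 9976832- 3186543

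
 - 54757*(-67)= 3668719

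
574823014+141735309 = 716558323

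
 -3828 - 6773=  - 10601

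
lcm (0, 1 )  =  0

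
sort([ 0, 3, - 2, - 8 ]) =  [ - 8, - 2, 0,  3 ]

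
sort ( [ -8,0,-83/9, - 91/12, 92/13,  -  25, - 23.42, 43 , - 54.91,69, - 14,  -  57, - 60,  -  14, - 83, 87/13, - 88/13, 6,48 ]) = [-83, - 60,  -  57,  -  54.91, - 25, - 23.42, - 14,-14, - 83/9,-8,- 91/12  , - 88/13, 0, 6 , 87/13, 92/13, 43, 48,69]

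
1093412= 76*14387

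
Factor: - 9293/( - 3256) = 2^( - 3 ) * 11^(-1 )*37^(-1 ) * 9293^1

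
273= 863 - 590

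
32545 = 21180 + 11365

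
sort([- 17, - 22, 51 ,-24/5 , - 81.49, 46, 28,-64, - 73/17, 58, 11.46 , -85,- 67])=[- 85,-81.49,-67,  -  64,-22,-17,-24/5, - 73/17 , 11.46, 28 , 46,  51, 58 ]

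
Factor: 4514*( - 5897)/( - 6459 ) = 26619058/6459 = 2^1*3^( - 1 )*37^1*61^1 *2153^( - 1 )*5897^1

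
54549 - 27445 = 27104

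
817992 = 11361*72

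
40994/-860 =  - 20497/430 = - 47.67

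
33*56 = 1848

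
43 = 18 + 25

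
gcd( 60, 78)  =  6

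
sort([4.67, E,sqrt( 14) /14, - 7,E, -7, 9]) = [ - 7, - 7 , sqrt(14 ) /14,E,E, 4.67,9]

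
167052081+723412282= 890464363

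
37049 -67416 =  - 30367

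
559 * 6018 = 3364062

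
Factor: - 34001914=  - 2^1  *  17000957^1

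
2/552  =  1/276 = 0.00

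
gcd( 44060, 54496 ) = 4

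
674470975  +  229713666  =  904184641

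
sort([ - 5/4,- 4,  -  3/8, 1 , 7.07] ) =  [ - 4, - 5/4, - 3/8,1, 7.07]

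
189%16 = 13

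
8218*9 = 73962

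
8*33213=265704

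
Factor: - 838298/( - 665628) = 419149/332814 = 2^( - 1 )*3^( - 1)*349^1*1201^1*55469^( - 1 )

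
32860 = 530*62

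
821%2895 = 821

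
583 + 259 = 842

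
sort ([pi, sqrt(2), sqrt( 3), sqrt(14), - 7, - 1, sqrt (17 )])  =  [ - 7, - 1, sqrt(2), sqrt(3),  pi, sqrt(14 ), sqrt( 17 ) ]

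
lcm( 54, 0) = 0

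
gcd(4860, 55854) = 18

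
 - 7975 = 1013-8988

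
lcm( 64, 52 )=832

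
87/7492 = 87/7492 = 0.01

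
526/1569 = 526/1569 = 0.34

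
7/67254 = 7/67254 = 0.00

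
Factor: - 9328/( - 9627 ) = 2^4*3^ (  -  1)*11^1*53^1 *3209^(-1 ) 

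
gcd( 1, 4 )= 1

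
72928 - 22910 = 50018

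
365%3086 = 365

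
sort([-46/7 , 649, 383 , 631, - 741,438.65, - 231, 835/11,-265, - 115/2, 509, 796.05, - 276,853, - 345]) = [  -  741,- 345, - 276, - 265,-231, - 115/2, - 46/7,835/11, 383,  438.65, 509, 631, 649, 796.05, 853]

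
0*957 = 0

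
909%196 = 125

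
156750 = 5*31350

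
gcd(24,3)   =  3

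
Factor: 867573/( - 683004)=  - 879/692  =  - 2^( - 2)*3^1*173^( - 1 )*293^1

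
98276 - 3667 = 94609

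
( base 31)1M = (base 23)27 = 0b110101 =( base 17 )32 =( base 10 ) 53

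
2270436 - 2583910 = -313474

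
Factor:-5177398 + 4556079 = -19^1*53^1*617^1 = - 621319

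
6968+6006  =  12974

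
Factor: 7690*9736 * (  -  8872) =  -2^7*5^1*769^1*1109^1*1217^1 =-  664245220480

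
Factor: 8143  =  17^1 * 479^1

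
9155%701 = 42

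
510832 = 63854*8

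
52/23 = 52/23 = 2.26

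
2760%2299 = 461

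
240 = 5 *48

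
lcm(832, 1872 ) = 7488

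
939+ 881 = 1820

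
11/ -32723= -11/32723 =- 0.00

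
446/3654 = 223/1827 = 0.12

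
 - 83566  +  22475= - 61091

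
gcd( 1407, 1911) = 21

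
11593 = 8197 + 3396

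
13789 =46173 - 32384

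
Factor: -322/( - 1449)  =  2/9  =  2^1 * 3^( - 2) 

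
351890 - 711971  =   - 360081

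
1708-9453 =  -7745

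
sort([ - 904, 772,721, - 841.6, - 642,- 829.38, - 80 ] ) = [ - 904, - 841.6, - 829.38, - 642, - 80,721,772]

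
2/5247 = 2/5247 = 0.00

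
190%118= 72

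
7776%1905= 156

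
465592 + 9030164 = 9495756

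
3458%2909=549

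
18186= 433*42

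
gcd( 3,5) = 1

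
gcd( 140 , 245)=35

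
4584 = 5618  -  1034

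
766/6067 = 766/6067 = 0.13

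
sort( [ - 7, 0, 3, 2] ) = [- 7, 0, 2, 3] 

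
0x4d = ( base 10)77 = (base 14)57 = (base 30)2H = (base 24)35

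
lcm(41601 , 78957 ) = 3868893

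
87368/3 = 87368/3 = 29122.67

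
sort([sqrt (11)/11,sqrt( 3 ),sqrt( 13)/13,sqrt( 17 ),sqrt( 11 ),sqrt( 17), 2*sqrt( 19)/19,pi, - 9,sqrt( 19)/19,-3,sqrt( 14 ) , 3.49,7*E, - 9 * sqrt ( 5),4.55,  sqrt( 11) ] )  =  [-9*sqrt( 5 ),  -  9, - 3,sqrt( 19 ) /19, sqrt ( 13)/13, sqrt( 11) /11 , 2*sqrt( 19 )/19,sqrt (3 ),pi,sqrt (11), sqrt( 11 ), 3.49, sqrt( 14 ),sqrt (17), sqrt(17 ),4.55,7  *  E ]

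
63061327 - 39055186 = 24006141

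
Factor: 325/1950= 1/6= 2^( - 1)*3^ (-1)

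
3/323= 3/323= 0.01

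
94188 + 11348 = 105536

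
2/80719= 2/80719 = 0.00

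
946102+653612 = 1599714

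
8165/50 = 163 + 3/10 = 163.30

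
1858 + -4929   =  -3071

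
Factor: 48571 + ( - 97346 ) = -48775 = -  5^2*1951^1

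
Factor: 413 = 7^1 * 59^1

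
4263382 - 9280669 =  - 5017287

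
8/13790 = 4/6895 = 0.00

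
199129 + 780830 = 979959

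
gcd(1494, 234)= 18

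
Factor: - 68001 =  - 3^1*19^1*1193^1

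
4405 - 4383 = 22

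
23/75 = 23/75 = 0.31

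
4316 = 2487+1829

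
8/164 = 2/41 = 0.05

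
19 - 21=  - 2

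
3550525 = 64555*55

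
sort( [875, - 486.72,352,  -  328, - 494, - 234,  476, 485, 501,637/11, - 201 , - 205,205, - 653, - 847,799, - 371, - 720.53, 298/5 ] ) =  [ - 847, - 720.53 , - 653, - 494, - 486.72, - 371 , - 328, - 234, - 205, - 201, 637/11,298/5,205, 352,476, 485, 501 , 799, 875 ] 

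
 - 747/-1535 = 747/1535 = 0.49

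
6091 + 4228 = 10319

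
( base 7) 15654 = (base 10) 4449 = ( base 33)42R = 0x1161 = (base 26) 6F3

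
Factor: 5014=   2^1*23^1*109^1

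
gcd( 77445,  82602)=9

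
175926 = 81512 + 94414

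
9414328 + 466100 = 9880428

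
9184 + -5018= 4166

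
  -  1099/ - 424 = 2 + 251/424 = 2.59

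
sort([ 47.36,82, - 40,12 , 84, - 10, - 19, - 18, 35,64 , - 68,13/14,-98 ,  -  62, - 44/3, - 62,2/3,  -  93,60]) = [ - 98,-93, - 68, - 62 , - 62 ,-40 ,-19,-18, - 44/3, - 10, 2/3 , 13/14, 12, 35, 47.36, 60,64, 82, 84 ]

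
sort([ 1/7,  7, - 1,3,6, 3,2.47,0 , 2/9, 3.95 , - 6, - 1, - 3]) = [-6,-3,-1, - 1,0  ,  1/7,2/9 , 2.47, 3, 3, 3.95,6, 7 ]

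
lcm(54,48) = 432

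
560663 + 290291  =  850954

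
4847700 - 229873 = 4617827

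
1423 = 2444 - 1021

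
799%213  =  160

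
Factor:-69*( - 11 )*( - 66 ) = - 2^1*3^2 * 11^2* 23^1 = - 50094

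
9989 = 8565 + 1424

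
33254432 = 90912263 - 57657831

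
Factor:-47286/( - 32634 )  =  7^(-2 )*71^1 =71/49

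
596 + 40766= 41362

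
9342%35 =32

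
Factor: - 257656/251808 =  - 2^( - 2)*3^( - 1)*7^1*61^( - 1)*107^1 = -  749/732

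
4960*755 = 3744800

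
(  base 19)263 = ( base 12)59b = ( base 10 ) 839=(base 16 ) 347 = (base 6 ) 3515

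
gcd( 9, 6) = 3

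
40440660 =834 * 48490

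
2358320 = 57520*41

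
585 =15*39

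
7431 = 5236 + 2195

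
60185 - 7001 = 53184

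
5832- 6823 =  - 991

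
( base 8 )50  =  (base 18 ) 24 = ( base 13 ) 31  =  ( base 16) 28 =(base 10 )40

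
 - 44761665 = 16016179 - 60777844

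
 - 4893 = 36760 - 41653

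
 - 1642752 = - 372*4416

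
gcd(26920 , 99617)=1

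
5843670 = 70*83481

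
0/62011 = 0 = 0.00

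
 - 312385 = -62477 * 5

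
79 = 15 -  - 64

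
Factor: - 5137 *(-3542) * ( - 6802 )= -123764117708 = -2^2 * 7^1*11^2*19^1*23^1*179^1 * 467^1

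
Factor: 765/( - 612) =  - 5/4 =- 2^(-2) *5^1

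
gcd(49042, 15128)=62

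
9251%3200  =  2851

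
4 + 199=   203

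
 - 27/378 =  - 1+13/14= - 0.07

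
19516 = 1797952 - 1778436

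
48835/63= 48835/63 = 775.16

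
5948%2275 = 1398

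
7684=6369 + 1315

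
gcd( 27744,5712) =816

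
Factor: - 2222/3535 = - 22/35 = - 2^1*5^( - 1 )* 7^( - 1)*11^1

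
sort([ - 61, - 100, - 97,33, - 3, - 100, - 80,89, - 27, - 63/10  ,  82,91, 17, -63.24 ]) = [-100, - 100, - 97,-80, - 63.24, - 61, - 27, - 63/10, - 3, 17,33,82,89,91]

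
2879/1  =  2879  =  2879.00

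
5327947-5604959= - 277012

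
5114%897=629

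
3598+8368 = 11966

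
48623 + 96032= 144655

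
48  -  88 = -40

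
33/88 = 3/8= 0.38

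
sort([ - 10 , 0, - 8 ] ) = [ - 10, - 8, 0]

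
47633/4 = 11908 + 1/4  =  11908.25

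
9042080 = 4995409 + 4046671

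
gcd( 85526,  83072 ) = 2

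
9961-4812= 5149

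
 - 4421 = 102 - 4523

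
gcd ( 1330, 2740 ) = 10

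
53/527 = 53/527 = 0.10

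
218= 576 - 358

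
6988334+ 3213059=10201393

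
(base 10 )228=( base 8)344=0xE4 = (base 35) 6I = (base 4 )3210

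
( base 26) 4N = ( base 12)a7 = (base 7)241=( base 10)127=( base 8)177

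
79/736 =79/736 = 0.11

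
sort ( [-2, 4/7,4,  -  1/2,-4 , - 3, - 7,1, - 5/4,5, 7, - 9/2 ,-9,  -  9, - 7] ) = [ - 9,-9,-7, - 7,-9/2,-4 , - 3,-2,-5/4, - 1/2,4/7,1, 4,5,7]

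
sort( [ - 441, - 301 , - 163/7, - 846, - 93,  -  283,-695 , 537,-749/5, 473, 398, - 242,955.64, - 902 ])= [ - 902, - 846, - 695, - 441, - 301,-283, - 242, - 749/5,-93, - 163/7, 398, 473,537,  955.64]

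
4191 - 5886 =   -  1695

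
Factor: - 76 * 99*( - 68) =511632=2^4 * 3^2*11^1 * 17^1*19^1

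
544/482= 1 + 31/241 = 1.13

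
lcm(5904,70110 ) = 560880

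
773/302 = 2 + 169/302  =  2.56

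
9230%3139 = 2952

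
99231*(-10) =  - 992310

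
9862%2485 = 2407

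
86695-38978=47717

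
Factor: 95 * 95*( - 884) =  - 2^2*5^2*13^1*17^1*19^2 = - 7978100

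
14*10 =140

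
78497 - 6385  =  72112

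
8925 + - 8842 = 83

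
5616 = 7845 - 2229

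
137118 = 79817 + 57301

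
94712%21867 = 7244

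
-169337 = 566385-735722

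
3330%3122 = 208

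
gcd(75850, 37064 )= 82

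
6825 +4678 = 11503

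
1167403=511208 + 656195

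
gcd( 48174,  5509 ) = 7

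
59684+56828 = 116512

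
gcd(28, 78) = 2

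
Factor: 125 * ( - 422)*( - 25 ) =1318750=2^1*5^5*211^1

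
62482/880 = 71 + 1/440 = 71.00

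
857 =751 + 106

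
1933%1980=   1933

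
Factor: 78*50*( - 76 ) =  - 2^4*3^1*5^2 * 13^1  *19^1 = - 296400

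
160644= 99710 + 60934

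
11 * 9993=109923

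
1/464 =1/464  =  0.00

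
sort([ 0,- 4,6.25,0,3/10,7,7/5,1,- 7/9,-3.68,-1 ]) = [-4, - 3.68,  -  1,- 7/9,0,0, 3/10 , 1,7/5,6.25,7]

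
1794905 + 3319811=5114716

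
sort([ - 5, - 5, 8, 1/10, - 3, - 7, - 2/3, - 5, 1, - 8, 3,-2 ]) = [-8, - 7, - 5, - 5,  -  5, - 3, - 2, - 2/3,1/10, 1, 3, 8 ] 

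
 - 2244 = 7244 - 9488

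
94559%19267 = 17491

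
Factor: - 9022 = - 2^1*13^1*347^1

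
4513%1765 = 983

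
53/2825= 53/2825 =0.02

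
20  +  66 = 86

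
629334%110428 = 77194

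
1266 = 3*422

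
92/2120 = 23/530 = 0.04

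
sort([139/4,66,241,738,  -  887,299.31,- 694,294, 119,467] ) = [-887, - 694,139/4,66, 119,241,294,299.31,467,738 ]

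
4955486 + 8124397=13079883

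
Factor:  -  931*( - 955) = 889105= 5^1*7^2*19^1*191^1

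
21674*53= 1148722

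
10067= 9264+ 803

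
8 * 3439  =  27512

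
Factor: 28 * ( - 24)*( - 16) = 2^9*3^1*7^1 = 10752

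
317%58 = 27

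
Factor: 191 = 191^1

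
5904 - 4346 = 1558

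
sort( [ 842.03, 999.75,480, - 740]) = [ - 740,480, 842.03,999.75] 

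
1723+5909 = 7632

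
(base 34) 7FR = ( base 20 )11B9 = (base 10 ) 8629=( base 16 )21B5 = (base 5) 234004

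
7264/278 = 3632/139 = 26.13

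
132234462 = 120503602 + 11730860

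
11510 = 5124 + 6386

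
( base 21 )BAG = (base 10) 5077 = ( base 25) 832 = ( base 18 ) FC1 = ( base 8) 11725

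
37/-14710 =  - 37/14710 = - 0.00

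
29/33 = 29/33 = 0.88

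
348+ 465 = 813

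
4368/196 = 22+2/7 = 22.29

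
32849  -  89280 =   -  56431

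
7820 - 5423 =2397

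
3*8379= 25137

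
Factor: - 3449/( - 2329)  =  17^(-1 )*137^( - 1 )*  3449^1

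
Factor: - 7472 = -2^4*467^1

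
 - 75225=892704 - 967929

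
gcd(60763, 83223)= 1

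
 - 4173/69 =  - 61  +  12/23 =-60.48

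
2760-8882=  -  6122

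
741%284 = 173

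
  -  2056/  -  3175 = 2056/3175 = 0.65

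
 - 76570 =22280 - 98850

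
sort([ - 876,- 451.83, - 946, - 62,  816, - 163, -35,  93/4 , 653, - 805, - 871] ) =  [-946, - 876, - 871, - 805, - 451.83, - 163, - 62, - 35,  93/4, 653, 816]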